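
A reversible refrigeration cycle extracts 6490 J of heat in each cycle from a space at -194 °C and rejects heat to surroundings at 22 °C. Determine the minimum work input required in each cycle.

W_in ≈ 17700 J

T_H = 22 °C → 22 + 273.15 = 295.15 K.
T_C = -194 °C → -194 + 273.15 = 79.15 K.
COP_R = T_C/(T_H − T_C) = 79.15/216.00 = 0.3664.
W = Q_C/COP_R = 6490/0.3664 = 17700 J.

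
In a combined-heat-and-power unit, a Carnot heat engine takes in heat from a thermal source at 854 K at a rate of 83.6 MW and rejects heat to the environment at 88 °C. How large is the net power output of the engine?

Ẇ ≈ 48.25 MW

T_C = 88 °C → 88 + 273.15 = 361.15 K.
For a reversible engine, η = 1 − T_C/T_H = 1 − 361.15/854.00 = 0.5771.
W = η·Q_H = 0.5771 × 83.6 = 48.25 MW.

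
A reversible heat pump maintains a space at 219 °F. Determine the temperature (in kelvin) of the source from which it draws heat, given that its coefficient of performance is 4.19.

T_H = 219 °F → (219 − 32) × 5/9 = 103.89 °C = 377.04 K.
COP_HP = T_H/(T_H − T_C) ⇒ T_C = T_H·(COP_HP − 1)/COP_HP = 377.04 × (4.19 − 1)/4.19 = 287 K.

T_C ≈ 287 K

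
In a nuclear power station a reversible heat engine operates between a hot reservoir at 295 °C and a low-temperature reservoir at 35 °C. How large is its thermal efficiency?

T_H = 295 °C → 295 + 273.15 = 568.15 K.
T_C = 35 °C → 35 + 273.15 = 308.15 K.
Carnot efficiency: η = 1 − T_C/T_H = 1 − 308.15/568.15 = 0.458.

η ≈ 0.458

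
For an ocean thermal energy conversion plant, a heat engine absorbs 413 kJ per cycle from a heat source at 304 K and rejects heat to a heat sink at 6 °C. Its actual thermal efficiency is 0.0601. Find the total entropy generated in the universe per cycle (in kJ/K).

T_C = 6 °C → 6 + 273.15 = 279.15 K.
W = η·Q_H = 0.0601 × 413 = 24.82 kJ, so Q_C = Q_H − W = 388.2 kJ.
Entropy balance on the reservoirs: −Q_H/T_H = -1.359 kJ/K, +Q_C/T_C = 1.391 kJ/K.
ΔS_univ = −Q_H/T_H + Q_C/T_C = 0.03202 kJ/K (> 0, since η = 0.0601 < η_Carnot = 0.082).

ΔS_univ ≈ 0.03202 kJ/K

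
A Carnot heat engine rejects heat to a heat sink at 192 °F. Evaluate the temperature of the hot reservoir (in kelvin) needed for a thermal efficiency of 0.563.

T_C = 192 °F → (192 − 32) × 5/9 = 88.89 °C = 362.04 K.
From η = 1 − T_C/T_H, solving for T_H gives T_H = T_C/(1 − η) = 362.04/(1 − 0.563) = 828 K.

T_H ≈ 828 K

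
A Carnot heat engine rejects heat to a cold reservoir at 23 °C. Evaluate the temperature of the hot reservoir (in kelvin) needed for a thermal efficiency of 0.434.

T_H ≈ 523 K

T_C = 23 °C → 23 + 273.15 = 296.15 K.
From η = 1 − T_C/T_H, solving for T_H gives T_H = T_C/(1 − η) = 296.15/(1 − 0.434) = 523 K.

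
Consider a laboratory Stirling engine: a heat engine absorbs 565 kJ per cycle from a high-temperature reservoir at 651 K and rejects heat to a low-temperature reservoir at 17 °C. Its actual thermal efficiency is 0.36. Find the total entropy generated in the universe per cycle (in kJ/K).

ΔS_univ ≈ 0.378 kJ/K

T_C = 17 °C → 17 + 273.15 = 290.15 K.
W = η·Q_H = 0.36 × 565 = 203.4 kJ, so Q_C = Q_H − W = 361.6 kJ.
Reservoir entropy changes: ΔS_H = −Q_H/T_H = −565/651.00 = -0.8679 kJ/K and ΔS_C = +Q_C/T_C = 361.6/290.15 = 1.246 kJ/K.
ΔS_univ = −Q_H/T_H + Q_C/T_C = 0.378 kJ/K (> 0, since η = 0.36 < η_Carnot = 0.554).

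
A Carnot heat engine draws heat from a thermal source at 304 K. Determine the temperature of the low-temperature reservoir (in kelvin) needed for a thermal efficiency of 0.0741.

T_C ≈ 281 K

From η = 1 − T_C/T_H, T_C = T_H·(1 − η) = 304.00 × (1 − 0.0741) = 281 K.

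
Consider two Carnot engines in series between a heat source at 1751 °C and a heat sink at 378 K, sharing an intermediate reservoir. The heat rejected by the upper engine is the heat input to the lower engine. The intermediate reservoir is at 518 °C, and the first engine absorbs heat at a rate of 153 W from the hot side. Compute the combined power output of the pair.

Ẇ_total ≈ 124 W

T_H = 1751 °C → 1751 + 273.15 = 2024.15 K.
Two reversible stages in series are equivalent to a single Carnot engine between T_H and T_C, so η_total = 1 − T_C/T_H = 1 − 378.00/2024.15 = 0.8133.
W_total = η_total · Q_H = 0.8133 × 153 = 124 W.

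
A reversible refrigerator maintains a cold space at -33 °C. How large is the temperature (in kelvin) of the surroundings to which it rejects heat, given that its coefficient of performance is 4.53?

T_H ≈ 293 K

T_C = -33 °C → -33 + 273.15 = 240.15 K.
COP_R = T_C/(T_H − T_C) ⇒ T_H = T_C·(1 + 1/COP_R) = 240.15 × (1 + 1/4.53) = 293 K.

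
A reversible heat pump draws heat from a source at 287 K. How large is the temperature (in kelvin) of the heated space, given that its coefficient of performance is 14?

T_H ≈ 309 K

COP_HP = T_H/(T_H − T_C) ⇒ T_H = T_C·COP_HP/(COP_HP − 1) = 287.00 × 14/(14 − 1) = 309 K.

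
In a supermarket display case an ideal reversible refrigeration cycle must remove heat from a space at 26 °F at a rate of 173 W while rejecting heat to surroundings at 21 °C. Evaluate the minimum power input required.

T_H = 21 °C → 21 + 273.15 = 294.15 K.
T_C = 26 °F → (26 − 32) × 5/9 = -3.33 °C = 269.82 K.
COP_R = T_C/(T_H − T_C) = 269.82/24.33 = 11.0884.
W = Q_C/COP_R = 173/11.0884 = 15.6 W.

Ẇ_in ≈ 15.6 W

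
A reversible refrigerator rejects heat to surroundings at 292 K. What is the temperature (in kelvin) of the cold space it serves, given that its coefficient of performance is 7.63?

T_C ≈ 258.2 K

COP_R = T_C/(T_H − T_C) ⇒ T_C = T_H·COP_R/(1 + COP_R) = 292.00 × 7.63/(1 + 7.63) = 258.2 K.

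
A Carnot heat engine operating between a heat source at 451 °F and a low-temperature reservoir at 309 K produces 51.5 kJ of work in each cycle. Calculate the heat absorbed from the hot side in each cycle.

T_H = 451 °F → (451 − 32) × 5/9 = 232.78 °C = 505.93 K.
Carnot efficiency: η = 1 − T_C/T_H = 1 − 309.00/505.93 = 0.3892.
Q_H = W/η = 51.5/0.3892 = 132 kJ.

Q_H ≈ 132 kJ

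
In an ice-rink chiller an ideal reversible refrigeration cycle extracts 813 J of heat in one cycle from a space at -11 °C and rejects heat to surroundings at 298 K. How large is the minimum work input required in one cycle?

T_C = -11 °C → -11 + 273.15 = 262.15 K.
Carnot COP: COP_R = T_C/(T_H − T_C) = 262.15/35.85 = 7.3124.
W = Q_C/COP_R = 813/7.3124 = 111 J.

W_in ≈ 111 J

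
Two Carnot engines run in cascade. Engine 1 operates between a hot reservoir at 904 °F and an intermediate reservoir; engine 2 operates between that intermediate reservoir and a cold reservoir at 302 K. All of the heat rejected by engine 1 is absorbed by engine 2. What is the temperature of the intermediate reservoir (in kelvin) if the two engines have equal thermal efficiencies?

T_H = 904 °F → (904 − 32) × 5/9 = 484.44 °C = 757.59 K.
Equal efficiencies require 1 − T_m/T_H = 1 − T_C/T_m, i.e. T_m/T_H = T_C/T_m, so T_m = √(T_H·T_C) = √(757.59 × 302.00) = 478.3 K.

T_m ≈ 478.3 K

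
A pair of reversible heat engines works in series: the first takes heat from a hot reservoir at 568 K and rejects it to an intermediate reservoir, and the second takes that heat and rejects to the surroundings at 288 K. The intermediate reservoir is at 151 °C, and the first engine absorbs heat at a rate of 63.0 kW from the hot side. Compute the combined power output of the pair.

Ẇ_total ≈ 31.1 kW

Two reversible stages in series are equivalent to a single Carnot engine between T_H and T_C, so η_total = 1 − T_C/T_H = 1 − 288.00/568.00 = 0.4930.
W_total = η_total · Q_H = 0.4930 × 63.0 = 31.1 kW.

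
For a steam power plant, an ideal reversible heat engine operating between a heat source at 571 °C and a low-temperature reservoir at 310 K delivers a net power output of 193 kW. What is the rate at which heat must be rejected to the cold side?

Q̇_C ≈ 112 kW

T_H = 571 °C → 571 + 273.15 = 844.15 K.
Carnot efficiency: η = 1 − T_C/T_H = 1 − 310.00/844.15 = 0.6328.
Since Q_C/Q_H = T_C/T_H and Q_H = W/η, Q_C = W·T_C/(T_H − T_C) = 193 × 310.00/534.15 = 112 kW.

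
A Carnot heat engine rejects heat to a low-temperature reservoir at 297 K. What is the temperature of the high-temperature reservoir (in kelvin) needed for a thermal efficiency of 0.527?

T_H ≈ 627.9 K

From η = 1 − T_C/T_H, solving for T_H gives T_H = T_C/(1 − η) = 297.00/(1 − 0.527) = 627.9 K.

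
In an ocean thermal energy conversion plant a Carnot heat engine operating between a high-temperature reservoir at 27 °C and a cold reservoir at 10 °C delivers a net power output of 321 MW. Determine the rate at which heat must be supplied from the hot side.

Q̇_H ≈ 5670 MW

T_H = 27 °C → 27 + 273.15 = 300.15 K.
T_C = 10 °C → 10 + 273.15 = 283.15 K.
η_rev = 1 − T_C/T_H = 1 − 283.15/300.15 = 0.0566.
Q_H = W/η = 321/0.0566 = 5670 MW.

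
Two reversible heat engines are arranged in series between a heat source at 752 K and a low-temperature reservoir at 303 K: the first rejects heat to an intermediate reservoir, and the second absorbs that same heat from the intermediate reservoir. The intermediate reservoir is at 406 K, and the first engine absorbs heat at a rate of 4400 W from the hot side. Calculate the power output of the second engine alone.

Ẇ₂ ≈ 603 W

Heat entering the second stage: Q_m = Q_H·(T_m/T_H) = 4400 × 406.00/752.00 = 2380 W.
Second-stage efficiency η₂ = 1 − T_C/T_m = 1 − 303.00/406.00 = 0.2537, so W₂ = η₂·Q_m = 603 W.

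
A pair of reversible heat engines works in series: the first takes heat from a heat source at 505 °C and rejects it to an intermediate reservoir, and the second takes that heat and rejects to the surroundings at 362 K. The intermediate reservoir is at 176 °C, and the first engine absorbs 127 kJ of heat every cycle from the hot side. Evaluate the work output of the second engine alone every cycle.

W₂ ≈ 14.22 kJ

T_H = 505 °C → 505 + 273.15 = 778.15 K.
T_m = 176 °C → 176 + 273.15 = 449.15 K.
Heat entering the second stage: Q_m = Q_H·(T_m/T_H) = 127 × 449.15/778.15 = 73.30 kJ.
Second-stage efficiency η₂ = 1 − T_C/T_m = 1 − 362.00/449.15 = 0.1940, so W₂ = η₂·Q_m = 14.22 kJ.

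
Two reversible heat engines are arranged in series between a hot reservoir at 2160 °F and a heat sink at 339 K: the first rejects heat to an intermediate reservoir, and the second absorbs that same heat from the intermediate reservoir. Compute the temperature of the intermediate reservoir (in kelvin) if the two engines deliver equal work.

T_H = 2160 °F → (2160 − 32) × 5/9 = 1182.22 °C = 1455.37 K.
For reversible stages Q_m = Q_H·(T_m/T_H). Setting W₁ = Q_H(1 − T_m/T_H) equal to W₂ = Q_m(1 − T_C/T_m) = Q_H·(T_m − T_C)/T_H gives T_H − T_m = T_m − T_C, so T_m = (T_H + T_C)/2 = (1455.37 + 339.00)/2 = 897 K.

T_m ≈ 897 K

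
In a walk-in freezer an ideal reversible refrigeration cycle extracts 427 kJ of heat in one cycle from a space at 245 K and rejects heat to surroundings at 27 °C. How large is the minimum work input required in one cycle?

W_in ≈ 96.1 kJ

T_H = 27 °C → 27 + 273.15 = 300.15 K.
Carnot COP: COP_R = T_C/(T_H − T_C) = 245.00/55.15 = 4.4424.
W = Q_C/COP_R = 427/4.4424 = 96.1 kJ.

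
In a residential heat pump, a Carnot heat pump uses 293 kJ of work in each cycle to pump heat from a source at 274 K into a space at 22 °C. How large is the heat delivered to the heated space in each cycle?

T_H = 22 °C → 22 + 273.15 = 295.15 K.
COP_HP = T_H/(T_H − T_C) = 295.15/21.15 = 13.9551.
Q_H = COP_HP · W = 13.9551 × 293 = 4090 kJ.

Q_H ≈ 4090 kJ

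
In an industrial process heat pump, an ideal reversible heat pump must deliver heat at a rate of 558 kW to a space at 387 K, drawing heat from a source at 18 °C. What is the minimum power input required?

T_C = 18 °C → 18 + 273.15 = 291.15 K.
For a reversible heat pump, COP_HP = T_H/(T_H − T_C) = 387.00/95.85 = 4.0376.
W = Q_H/COP_HP = 558/4.0376 = 138 kW.

Ẇ_in ≈ 138 kW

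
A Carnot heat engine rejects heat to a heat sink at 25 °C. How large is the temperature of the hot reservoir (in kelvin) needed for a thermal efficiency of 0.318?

T_C = 25 °C → 25 + 273.15 = 298.15 K.
From η = 1 − T_C/T_H, solving for T_H gives T_H = T_C/(1 − η) = 298.15/(1 − 0.318) = 437.2 K.

T_H ≈ 437.2 K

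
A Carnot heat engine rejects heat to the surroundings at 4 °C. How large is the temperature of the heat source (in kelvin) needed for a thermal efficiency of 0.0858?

T_C = 4 °C → 4 + 273.15 = 277.15 K.
From η = 1 − T_C/T_H, solving for T_H gives T_H = T_C/(1 − η) = 277.15/(1 − 0.0858) = 303 K.

T_H ≈ 303 K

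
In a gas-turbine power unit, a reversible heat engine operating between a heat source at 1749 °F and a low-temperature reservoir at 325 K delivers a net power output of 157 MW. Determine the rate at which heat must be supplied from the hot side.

Q̇_H ≈ 214 MW

T_H = 1749 °F → (1749 − 32) × 5/9 = 953.89 °C = 1227.04 K.
For a reversible engine, η = 1 − T_C/T_H = 1 − 325.00/1227.04 = 0.7351.
Q_H = W/η = 157/0.7351 = 214 MW.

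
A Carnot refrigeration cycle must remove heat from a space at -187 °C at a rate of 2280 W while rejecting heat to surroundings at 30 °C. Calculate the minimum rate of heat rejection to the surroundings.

T_H = 30 °C → 30 + 273.15 = 303.15 K.
T_C = -187 °C → -187 + 273.15 = 86.15 K.
For a reversible cycle Q_H/Q_C = T_H/T_C, so Q_H = Q_C·T_H/T_C = 2280 × 303.15/86.15 = 8020 W.

Q̇_H ≈ 8020 W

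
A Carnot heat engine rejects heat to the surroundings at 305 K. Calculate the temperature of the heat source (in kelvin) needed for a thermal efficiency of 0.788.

From η = 1 − T_C/T_H, solving for T_H gives T_H = T_C/(1 − η) = 305.00/(1 − 0.788) = 1439 K.

T_H ≈ 1439 K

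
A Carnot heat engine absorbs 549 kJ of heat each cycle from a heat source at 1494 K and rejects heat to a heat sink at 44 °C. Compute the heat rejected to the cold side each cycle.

T_C = 44 °C → 44 + 273.15 = 317.15 K.
Carnot efficiency: η = 1 − T_C/T_H = 1 − 317.15/1494.00 = 0.7877.
For a reversible cycle Q_C/Q_H = T_C/T_H, so Q_C = 549 × 317.15/1494.00 = 117 kJ.

Q_C ≈ 117 kJ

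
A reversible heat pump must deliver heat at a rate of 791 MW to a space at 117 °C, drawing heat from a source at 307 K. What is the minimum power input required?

T_H = 117 °C → 117 + 273.15 = 390.15 K.
The Carnot heat-pump COP is COP_HP = T_H/(T_H − T_C) = 390.15/83.15 = 4.6921.
W = Q_H/COP_HP = 791/4.6921 = 169 MW.

Ẇ_in ≈ 169 MW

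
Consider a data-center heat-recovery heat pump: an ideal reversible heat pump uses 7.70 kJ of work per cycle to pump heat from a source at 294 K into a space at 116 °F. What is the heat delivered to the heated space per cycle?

T_H = 116 °F → (116 − 32) × 5/9 = 46.67 °C = 319.82 K.
COP_HP = T_H/(T_H − T_C) = 319.82/25.82 = 12.3880.
Q_H = COP_HP · W = 12.3880 × 7.70 = 95.39 kJ.

Q_H ≈ 95.39 kJ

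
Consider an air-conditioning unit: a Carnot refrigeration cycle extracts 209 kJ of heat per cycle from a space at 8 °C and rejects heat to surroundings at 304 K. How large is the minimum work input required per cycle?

W_in ≈ 16.99 kJ

T_C = 8 °C → 8 + 273.15 = 281.15 K.
For a reversible refrigerator, COP_R = T_C/(T_H − T_C) = 281.15/22.85 = 12.3042.
W = Q_C/COP_R = 209/12.3042 = 16.99 kJ.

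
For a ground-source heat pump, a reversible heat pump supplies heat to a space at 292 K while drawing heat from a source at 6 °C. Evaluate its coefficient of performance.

COP_HP ≈ 22.72

T_C = 6 °C → 6 + 273.15 = 279.15 K.
COP_HP = T_H/(T_H − T_C) = 292.00/(292.00 − 279.15) = 22.72.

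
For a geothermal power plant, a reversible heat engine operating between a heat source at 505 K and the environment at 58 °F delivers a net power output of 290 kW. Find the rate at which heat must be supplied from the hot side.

Q̇_H ≈ 673.6 kW

T_C = 58 °F → (58 − 32) × 5/9 = 14.44 °C = 287.59 K.
For a reversible engine, η = 1 − T_C/T_H = 1 − 287.59/505.00 = 0.4305.
Q_H = W/η = 290/0.4305 = 673.6 kW.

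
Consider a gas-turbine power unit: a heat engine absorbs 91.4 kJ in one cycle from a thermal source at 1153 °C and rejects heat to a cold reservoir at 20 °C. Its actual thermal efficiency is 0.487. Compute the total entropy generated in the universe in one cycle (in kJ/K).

T_H = 1153 °C → 1153 + 273.15 = 1426.15 K.
T_C = 20 °C → 20 + 273.15 = 293.15 K.
W = η·Q_H = 0.487 × 91.4 = 44.51 kJ, so Q_C = Q_H − W = 46.89 kJ.
Entropy balance on the reservoirs: −Q_H/T_H = -0.06409 kJ/K, +Q_C/T_C = 0.1599 kJ/K.
ΔS_univ = −Q_H/T_H + Q_C/T_C = 0.09586 kJ/K (> 0, since η = 0.487 < η_Carnot = 0.794).

ΔS_univ ≈ 0.09586 kJ/K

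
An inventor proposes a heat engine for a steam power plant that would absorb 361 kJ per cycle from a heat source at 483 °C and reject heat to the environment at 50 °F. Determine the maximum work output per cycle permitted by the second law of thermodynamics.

W_max ≈ 226 kJ

T_H = 483 °C → 483 + 273.15 = 756.15 K.
T_C = 50 °F → (50 − 32) × 5/9 = 10.00 °C = 283.15 K.
No engine can exceed the Carnot limit: η_max = 1 − T_C/T_H = 1 − 283.15/756.15 = 0.6255.
W_max = η_max · Q_H = 0.6255 × 361 = 226 kJ.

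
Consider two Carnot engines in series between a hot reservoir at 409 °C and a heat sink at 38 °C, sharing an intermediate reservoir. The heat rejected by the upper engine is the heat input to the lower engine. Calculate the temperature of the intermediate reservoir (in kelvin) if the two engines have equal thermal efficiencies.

T_H = 409 °C → 409 + 273.15 = 682.15 K.
T_C = 38 °C → 38 + 273.15 = 311.15 K.
Equal efficiencies require 1 − T_m/T_H = 1 − T_C/T_m, i.e. T_m/T_H = T_C/T_m, so T_m = √(T_H·T_C) = √(682.15 × 311.15) = 460.7 K.

T_m ≈ 460.7 K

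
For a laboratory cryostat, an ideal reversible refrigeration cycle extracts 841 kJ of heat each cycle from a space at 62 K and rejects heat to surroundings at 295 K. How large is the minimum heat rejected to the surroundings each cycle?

Q_H ≈ 4002 kJ

For a reversible cycle Q_H/Q_C = T_H/T_C, so Q_H = Q_C·T_H/T_C = 841 × 295.00/62.00 = 4002 kJ.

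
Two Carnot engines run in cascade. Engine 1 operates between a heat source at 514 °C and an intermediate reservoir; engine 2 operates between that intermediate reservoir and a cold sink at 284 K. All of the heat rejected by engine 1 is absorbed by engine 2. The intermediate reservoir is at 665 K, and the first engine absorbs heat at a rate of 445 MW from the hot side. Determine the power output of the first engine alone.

Ẇ₁ ≈ 69.1 MW

T_H = 514 °C → 514 + 273.15 = 787.15 K.
First-stage efficiency η₁ = 1 − T_m/T_H = 1 − 665.00/787.15 = 0.1552.
W₁ = η₁·Q_H = 0.1552 × 445 = 69.1 MW.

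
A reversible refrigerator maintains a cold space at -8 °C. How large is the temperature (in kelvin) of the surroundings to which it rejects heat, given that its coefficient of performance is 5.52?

T_C = -8 °C → -8 + 273.15 = 265.15 K.
COP_R = T_C/(T_H − T_C) ⇒ T_H = T_C·(1 + 1/COP_R) = 265.15 × (1 + 1/5.52) = 313 K.

T_H ≈ 313 K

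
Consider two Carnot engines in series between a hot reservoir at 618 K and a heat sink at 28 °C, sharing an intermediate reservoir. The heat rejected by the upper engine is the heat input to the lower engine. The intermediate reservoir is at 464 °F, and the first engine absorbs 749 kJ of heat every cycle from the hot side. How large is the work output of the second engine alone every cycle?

W₂ ≈ 257 kJ

T_C = 28 °C → 28 + 273.15 = 301.15 K.
T_m = 464 °F → (464 − 32) × 5/9 = 240.00 °C = 513.15 K.
Heat entering the second stage: Q_m = Q_H·(T_m/T_H) = 749 × 513.15/618.00 = 622 kJ.
Second-stage efficiency η₂ = 1 − T_C/T_m = 1 − 301.15/513.15 = 0.4131, so W₂ = η₂·Q_m = 257 kJ.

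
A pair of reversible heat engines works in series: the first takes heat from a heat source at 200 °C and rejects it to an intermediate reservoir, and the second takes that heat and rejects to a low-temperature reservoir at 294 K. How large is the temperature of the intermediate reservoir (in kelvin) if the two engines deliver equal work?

T_m ≈ 384 K

T_H = 200 °C → 200 + 273.15 = 473.15 K.
For reversible stages Q_m = Q_H·(T_m/T_H). Setting W₁ = Q_H(1 − T_m/T_H) equal to W₂ = Q_m(1 − T_C/T_m) = Q_H·(T_m − T_C)/T_H gives T_H − T_m = T_m − T_C, so T_m = (T_H + T_C)/2 = (473.15 + 294.00)/2 = 384 K.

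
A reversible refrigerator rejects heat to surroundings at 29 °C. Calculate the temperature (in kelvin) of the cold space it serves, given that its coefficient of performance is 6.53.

T_C ≈ 262 K

T_H = 29 °C → 29 + 273.15 = 302.15 K.
COP_R = T_C/(T_H − T_C) ⇒ T_C = T_H·COP_R/(1 + COP_R) = 302.15 × 6.53/(1 + 6.53) = 262 K.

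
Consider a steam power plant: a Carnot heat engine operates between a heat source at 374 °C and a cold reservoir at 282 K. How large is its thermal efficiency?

η ≈ 0.564

T_H = 374 °C → 374 + 273.15 = 647.15 K.
Carnot efficiency: η = 1 − T_C/T_H = 1 − 282.00/647.15 = 0.564.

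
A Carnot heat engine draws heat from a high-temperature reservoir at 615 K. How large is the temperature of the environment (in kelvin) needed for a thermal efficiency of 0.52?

From η = 1 − T_C/T_H, T_C = T_H·(1 − η) = 615.00 × (1 − 0.52) = 295.2 K.

T_C ≈ 295.2 K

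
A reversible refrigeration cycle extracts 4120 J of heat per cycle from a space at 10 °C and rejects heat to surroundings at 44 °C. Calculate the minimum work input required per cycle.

W_in ≈ 495 J

T_H = 44 °C → 44 + 273.15 = 317.15 K.
T_C = 10 °C → 10 + 273.15 = 283.15 K.
COP_R = T_C/(T_H − T_C) = 283.15/34.00 = 8.3279.
W = Q_C/COP_R = 4120/8.3279 = 495 J.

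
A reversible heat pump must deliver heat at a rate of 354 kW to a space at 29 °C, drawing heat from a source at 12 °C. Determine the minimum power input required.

T_H = 29 °C → 29 + 273.15 = 302.15 K.
T_C = 12 °C → 12 + 273.15 = 285.15 K.
Reversible heating COP: COP_HP = T_H/(T_H − T_C) = 302.15/17.00 = 17.7735.
W = Q_H/COP_HP = 354/17.7735 = 19.9 kW.

Ẇ_in ≈ 19.9 kW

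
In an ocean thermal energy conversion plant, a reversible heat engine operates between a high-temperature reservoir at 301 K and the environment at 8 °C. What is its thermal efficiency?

η ≈ 0.06595

T_C = 8 °C → 8 + 273.15 = 281.15 K.
η_rev = 1 − T_C/T_H = 1 − 281.15/301.00 = 0.06595.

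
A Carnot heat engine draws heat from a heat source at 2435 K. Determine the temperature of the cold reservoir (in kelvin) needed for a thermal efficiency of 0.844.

From η = 1 − T_C/T_H, T_C = T_H·(1 − η) = 2435.00 × (1 − 0.844) = 380 K.

T_C ≈ 380 K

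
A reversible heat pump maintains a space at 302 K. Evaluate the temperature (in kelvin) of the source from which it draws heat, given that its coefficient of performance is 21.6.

COP_HP = T_H/(T_H − T_C) ⇒ T_C = T_H·(COP_HP − 1)/COP_HP = 302.00 × (21.6 − 1)/21.6 = 288.0 K.

T_C ≈ 288.0 K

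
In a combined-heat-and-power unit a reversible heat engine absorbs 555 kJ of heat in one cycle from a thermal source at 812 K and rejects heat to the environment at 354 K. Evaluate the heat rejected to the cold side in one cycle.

Q_C ≈ 242 kJ

η_rev = 1 − T_C/T_H = 1 − 354.00/812.00 = 0.5640.
For a reversible cycle Q_C/Q_H = T_C/T_H, so Q_C = 555 × 354.00/812.00 = 242 kJ.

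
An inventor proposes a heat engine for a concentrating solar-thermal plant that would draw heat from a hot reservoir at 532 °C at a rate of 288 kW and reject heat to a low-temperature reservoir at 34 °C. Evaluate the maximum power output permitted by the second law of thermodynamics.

Ẇ_max ≈ 178 kW

T_H = 532 °C → 532 + 273.15 = 805.15 K.
T_C = 34 °C → 34 + 273.15 = 307.15 K.
By the Carnot theorem, η_max = 1 − T_C/T_H = 1 − 307.15/805.15 = 0.6185.
W_max = η_max · Q_H = 0.6185 × 288 = 178 kW.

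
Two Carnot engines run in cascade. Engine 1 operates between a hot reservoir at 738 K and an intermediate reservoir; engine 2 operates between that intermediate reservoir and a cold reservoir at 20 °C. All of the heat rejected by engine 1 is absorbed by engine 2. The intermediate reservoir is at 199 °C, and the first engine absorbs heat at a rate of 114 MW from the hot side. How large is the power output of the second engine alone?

T_C = 20 °C → 20 + 273.15 = 293.15 K.
T_m = 199 °C → 199 + 273.15 = 472.15 K.
Heat entering the second stage: Q_m = Q_H·(T_m/T_H) = 114 × 472.15/738.00 = 72.9 MW.
Second-stage efficiency η₂ = 1 − T_C/T_m = 1 − 293.15/472.15 = 0.3791, so W₂ = η₂·Q_m = 27.7 MW.

Ẇ₂ ≈ 27.7 MW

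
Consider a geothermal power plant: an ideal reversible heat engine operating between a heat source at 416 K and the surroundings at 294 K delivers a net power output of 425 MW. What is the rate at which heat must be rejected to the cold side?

Since the cycle is reversible, η = 1 − T_C/T_H = 1 − 294.00/416.00 = 0.2933.
Since Q_C/Q_H = T_C/T_H and Q_H = W/η, Q_C = W·T_C/(T_H − T_C) = 425 × 294.00/122.00 = 1024 MW.

Q̇_C ≈ 1024 MW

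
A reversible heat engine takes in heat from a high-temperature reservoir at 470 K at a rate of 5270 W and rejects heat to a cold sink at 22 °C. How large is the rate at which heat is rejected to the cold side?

T_C = 22 °C → 22 + 273.15 = 295.15 K.
For a reversible engine, η = 1 − T_C/T_H = 1 − 295.15/470.00 = 0.3720.
For a reversible cycle Q_C/Q_H = T_C/T_H, so Q_C = 5270 × 295.15/470.00 = 3310 W.

Q̇_C ≈ 3310 W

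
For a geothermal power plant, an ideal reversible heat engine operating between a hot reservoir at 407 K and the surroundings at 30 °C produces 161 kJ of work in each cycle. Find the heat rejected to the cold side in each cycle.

Q_C ≈ 470.0 kJ

T_C = 30 °C → 30 + 273.15 = 303.15 K.
For a reversible engine, η = 1 − T_C/T_H = 1 − 303.15/407.00 = 0.2552.
Since Q_C/Q_H = T_C/T_H and Q_H = W/η, Q_C = W·T_C/(T_H − T_C) = 161 × 303.15/103.85 = 470.0 kJ.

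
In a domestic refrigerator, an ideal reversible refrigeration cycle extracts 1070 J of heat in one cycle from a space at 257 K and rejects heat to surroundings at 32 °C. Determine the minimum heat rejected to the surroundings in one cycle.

Q_H ≈ 1270 J

T_H = 32 °C → 32 + 273.15 = 305.15 K.
For a reversible cycle Q_H/Q_C = T_H/T_C, so Q_H = Q_C·T_H/T_C = 1070 × 305.15/257.00 = 1270 J.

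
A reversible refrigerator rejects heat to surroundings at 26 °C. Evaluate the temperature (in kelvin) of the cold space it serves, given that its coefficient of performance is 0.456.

T_C ≈ 93.7 K

T_H = 26 °C → 26 + 273.15 = 299.15 K.
COP_R = T_C/(T_H − T_C) ⇒ T_C = T_H·COP_R/(1 + COP_R) = 299.15 × 0.456/(1 + 0.456) = 93.7 K.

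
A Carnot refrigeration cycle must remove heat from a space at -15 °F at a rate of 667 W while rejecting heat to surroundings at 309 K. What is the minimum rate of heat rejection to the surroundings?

Q̇_H ≈ 834 W

T_C = -15 °F → (-15 − 32) × 5/9 = -26.11 °C = 247.04 K.
For a reversible cycle Q_H/Q_C = T_H/T_C, so Q_H = Q_C·T_H/T_C = 667 × 309.00/247.04 = 834 W.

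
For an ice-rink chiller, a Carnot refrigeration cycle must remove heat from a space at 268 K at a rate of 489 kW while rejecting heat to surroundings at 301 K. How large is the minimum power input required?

COP_R = T_C/(T_H − T_C) = 268.00/33.00 = 8.1212.
W = Q_C/COP_R = 489/8.1212 = 60.2 kW.

Ẇ_in ≈ 60.2 kW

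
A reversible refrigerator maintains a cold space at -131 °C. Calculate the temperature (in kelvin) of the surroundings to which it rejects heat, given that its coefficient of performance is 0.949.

T_C = -131 °C → -131 + 273.15 = 142.15 K.
COP_R = T_C/(T_H − T_C) ⇒ T_H = T_C·(1 + 1/COP_R) = 142.15 × (1 + 1/0.949) = 291.9 K.

T_H ≈ 291.9 K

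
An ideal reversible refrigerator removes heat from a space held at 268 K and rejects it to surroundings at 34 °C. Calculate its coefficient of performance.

COP_R ≈ 6.845

T_H = 34 °C → 34 + 273.15 = 307.15 K.
For a reversible refrigerator, COP_R = T_C/(T_H − T_C) = 268.00/(307.15 − 268.00) = 6.845.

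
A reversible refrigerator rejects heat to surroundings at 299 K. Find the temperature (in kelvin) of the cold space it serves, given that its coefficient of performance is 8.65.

T_C ≈ 268 K

COP_R = T_C/(T_H − T_C) ⇒ T_C = T_H·COP_R/(1 + COP_R) = 299.00 × 8.65/(1 + 8.65) = 268 K.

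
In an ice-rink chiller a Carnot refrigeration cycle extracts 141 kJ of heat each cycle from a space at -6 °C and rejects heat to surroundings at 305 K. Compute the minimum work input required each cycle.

T_C = -6 °C → -6 + 273.15 = 267.15 K.
The reversible coefficient of performance is COP_R = T_C/(T_H − T_C) = 267.15/37.85 = 7.0581.
W = Q_C/COP_R = 141/7.0581 = 19.98 kJ.

W_in ≈ 19.98 kJ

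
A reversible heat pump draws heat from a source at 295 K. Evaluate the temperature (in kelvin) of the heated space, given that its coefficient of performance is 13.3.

COP_HP = T_H/(T_H − T_C) ⇒ T_H = T_C·COP_HP/(COP_HP − 1) = 295.00 × 13.3/(13.3 − 1) = 319 K.

T_H ≈ 319 K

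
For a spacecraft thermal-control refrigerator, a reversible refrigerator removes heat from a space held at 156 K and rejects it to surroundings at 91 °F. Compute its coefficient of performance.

T_H = 91 °F → (91 − 32) × 5/9 = 32.78 °C = 305.93 K.
Carnot COP: COP_R = T_C/(T_H − T_C) = 156.00/(305.93 − 156.00) = 1.04.

COP_R ≈ 1.04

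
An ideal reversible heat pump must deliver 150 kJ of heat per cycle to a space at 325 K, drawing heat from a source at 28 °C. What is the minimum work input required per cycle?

W_in ≈ 11.0 kJ

T_C = 28 °C → 28 + 273.15 = 301.15 K.
COP_HP = T_H/(T_H − T_C) = 325.00/23.85 = 13.6268.
W = Q_H/COP_HP = 150/13.6268 = 11.0 kJ.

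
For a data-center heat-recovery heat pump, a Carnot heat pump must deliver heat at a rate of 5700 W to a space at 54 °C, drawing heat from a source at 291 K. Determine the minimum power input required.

T_H = 54 °C → 54 + 273.15 = 327.15 K.
For a reversible heat pump, COP_HP = T_H/(T_H − T_C) = 327.15/36.15 = 9.0498.
W = Q_H/COP_HP = 5700/9.0498 = 630 W.

Ẇ_in ≈ 630 W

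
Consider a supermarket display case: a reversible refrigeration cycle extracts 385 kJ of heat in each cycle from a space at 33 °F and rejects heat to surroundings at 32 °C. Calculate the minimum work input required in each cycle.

T_H = 32 °C → 32 + 273.15 = 305.15 K.
T_C = 33 °F → (33 − 32) × 5/9 = 0.56 °C = 273.71 K.
COP_R = T_C/(T_H − T_C) = 273.71/31.44 = 8.7044.
W = Q_C/COP_R = 385/8.7044 = 44.23 kJ.

W_in ≈ 44.23 kJ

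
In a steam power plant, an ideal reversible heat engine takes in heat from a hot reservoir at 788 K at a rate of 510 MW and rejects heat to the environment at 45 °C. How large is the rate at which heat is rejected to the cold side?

Q̇_C ≈ 206 MW

T_C = 45 °C → 45 + 273.15 = 318.15 K.
Carnot efficiency: η = 1 − T_C/T_H = 1 − 318.15/788.00 = 0.5963.
For a reversible cycle Q_C/Q_H = T_C/T_H, so Q_C = 510 × 318.15/788.00 = 206 MW.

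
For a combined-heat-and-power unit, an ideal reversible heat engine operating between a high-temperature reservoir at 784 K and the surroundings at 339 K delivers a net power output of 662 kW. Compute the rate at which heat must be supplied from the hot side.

Q̇_H ≈ 1170 kW

Carnot efficiency: η = 1 − T_C/T_H = 1 − 339.00/784.00 = 0.5676.
Q_H = W/η = 662/0.5676 = 1170 kW.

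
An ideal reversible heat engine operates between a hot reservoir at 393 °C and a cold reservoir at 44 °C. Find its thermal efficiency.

T_H = 393 °C → 393 + 273.15 = 666.15 K.
T_C = 44 °C → 44 + 273.15 = 317.15 K.
η_rev = 1 − T_C/T_H = 1 − 317.15/666.15 = 0.524.

η ≈ 0.524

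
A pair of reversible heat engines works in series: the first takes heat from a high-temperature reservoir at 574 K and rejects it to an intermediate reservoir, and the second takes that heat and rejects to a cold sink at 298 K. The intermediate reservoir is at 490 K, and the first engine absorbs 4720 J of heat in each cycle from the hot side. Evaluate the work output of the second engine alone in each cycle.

W₂ ≈ 1580 J

Heat entering the second stage: Q_m = Q_H·(T_m/T_H) = 4720 × 490.00/574.00 = 4030 J.
Second-stage efficiency η₂ = 1 − T_C/T_m = 1 − 298.00/490.00 = 0.3918, so W₂ = η₂·Q_m = 1580 J.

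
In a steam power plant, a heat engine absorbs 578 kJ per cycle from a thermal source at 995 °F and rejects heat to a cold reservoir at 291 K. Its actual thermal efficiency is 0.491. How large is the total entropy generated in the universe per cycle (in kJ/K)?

T_H = 995 °F → (995 − 32) × 5/9 = 535.00 °C = 808.15 K.
W = η·Q_H = 0.491 × 578 = 283.8 kJ, so Q_C = Q_H − W = 294.2 kJ.
The hot reservoir loses entropy Q_H/T_H = 578/808.15 = 0.7152 kJ/K; the cold reservoir gains Q_C/T_C = 294.2/291.00 = 1.011 kJ/K.
ΔS_univ = −Q_H/T_H + Q_C/T_C = 0.296 kJ/K (> 0, since η = 0.491 < η_Carnot = 0.640).

ΔS_univ ≈ 0.296 kJ/K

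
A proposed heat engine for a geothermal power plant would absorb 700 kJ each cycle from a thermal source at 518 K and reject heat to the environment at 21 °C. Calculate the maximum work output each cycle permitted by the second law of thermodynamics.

W_max ≈ 302 kJ

T_C = 21 °C → 21 + 273.15 = 294.15 K.
No engine can exceed the Carnot limit: η_max = 1 − T_C/T_H = 1 − 294.15/518.00 = 0.4321.
W_max = η_max · Q_H = 0.4321 × 700 = 302 kJ.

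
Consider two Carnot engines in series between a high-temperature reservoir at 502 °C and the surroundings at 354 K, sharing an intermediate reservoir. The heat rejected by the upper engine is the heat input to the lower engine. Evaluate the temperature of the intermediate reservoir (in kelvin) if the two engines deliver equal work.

T_H = 502 °C → 502 + 273.15 = 775.15 K.
For reversible stages Q_m = Q_H·(T_m/T_H). Setting W₁ = Q_H(1 − T_m/T_H) equal to W₂ = Q_m(1 − T_C/T_m) = Q_H·(T_m − T_C)/T_H gives T_H − T_m = T_m − T_C, so T_m = (T_H + T_C)/2 = (775.15 + 354.00)/2 = 565 K.

T_m ≈ 565 K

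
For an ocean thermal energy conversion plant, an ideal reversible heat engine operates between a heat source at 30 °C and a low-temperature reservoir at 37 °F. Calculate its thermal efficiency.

η ≈ 0.0898

T_H = 30 °C → 30 + 273.15 = 303.15 K.
T_C = 37 °F → (37 − 32) × 5/9 = 2.78 °C = 275.93 K.
Carnot efficiency: η = 1 − T_C/T_H = 1 − 275.93/303.15 = 0.0898.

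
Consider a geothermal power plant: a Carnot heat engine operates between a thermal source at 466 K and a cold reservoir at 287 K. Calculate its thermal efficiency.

η ≈ 0.3841

η_rev = 1 − T_C/T_H = 1 − 287.00/466.00 = 0.3841.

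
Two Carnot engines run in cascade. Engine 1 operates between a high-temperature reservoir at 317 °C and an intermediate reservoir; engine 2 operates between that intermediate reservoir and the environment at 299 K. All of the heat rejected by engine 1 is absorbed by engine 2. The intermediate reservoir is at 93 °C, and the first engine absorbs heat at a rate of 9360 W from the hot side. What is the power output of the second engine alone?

T_H = 317 °C → 317 + 273.15 = 590.15 K.
T_m = 93 °C → 93 + 273.15 = 366.15 K.
Heat entering the second stage: Q_m = Q_H·(T_m/T_H) = 9360 × 366.15/590.15 = 5810 W.
Second-stage efficiency η₂ = 1 − T_C/T_m = 1 − 299.00/366.15 = 0.1834, so W₂ = η₂·Q_m = 1070 W.

Ẇ₂ ≈ 1070 W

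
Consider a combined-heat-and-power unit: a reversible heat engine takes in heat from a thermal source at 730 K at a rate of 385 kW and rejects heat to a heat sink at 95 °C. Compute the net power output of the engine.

T_C = 95 °C → 95 + 273.15 = 368.15 K.
The Carnot efficiency is η = 1 − T_C/T_H = 1 − 368.15/730.00 = 0.4957.
W = η·Q_H = 0.4957 × 385 = 191 kW.

Ẇ ≈ 191 kW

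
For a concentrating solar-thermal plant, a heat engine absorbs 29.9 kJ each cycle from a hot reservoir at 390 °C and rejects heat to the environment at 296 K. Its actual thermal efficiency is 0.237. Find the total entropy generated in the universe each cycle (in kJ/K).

T_H = 390 °C → 390 + 273.15 = 663.15 K.
W = η·Q_H = 0.237 × 29.9 = 7.086 kJ, so Q_C = Q_H − W = 22.81 kJ.
The hot reservoir loses entropy Q_H/T_H = 29.9/663.15 = 0.04509 kJ/K; the cold reservoir gains Q_C/T_C = 22.81/296.00 = 0.07707 kJ/K.
ΔS_univ = −Q_H/T_H + Q_C/T_C = 0.0320 kJ/K (> 0, since η = 0.237 < η_Carnot = 0.554).

ΔS_univ ≈ 0.0320 kJ/K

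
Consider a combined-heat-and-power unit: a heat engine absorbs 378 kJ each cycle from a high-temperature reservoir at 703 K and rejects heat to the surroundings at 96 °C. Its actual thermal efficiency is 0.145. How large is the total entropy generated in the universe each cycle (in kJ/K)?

T_C = 96 °C → 96 + 273.15 = 369.15 K.
W = η·Q_H = 0.145 × 378 = 54.81 kJ, so Q_C = Q_H − W = 323.2 kJ.
The hot reservoir loses entropy Q_H/T_H = 378/703.00 = 0.5377 kJ/K; the cold reservoir gains Q_C/T_C = 323.2/369.15 = 0.8755 kJ/K.
ΔS_univ = −Q_H/T_H + Q_C/T_C = 0.338 kJ/K (> 0, since η = 0.145 < η_Carnot = 0.475).

ΔS_univ ≈ 0.338 kJ/K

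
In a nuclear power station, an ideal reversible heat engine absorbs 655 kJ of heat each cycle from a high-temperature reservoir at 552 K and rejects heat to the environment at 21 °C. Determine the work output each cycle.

W ≈ 306 kJ

T_C = 21 °C → 21 + 273.15 = 294.15 K.
The Carnot efficiency is η = 1 − T_C/T_H = 1 − 294.15/552.00 = 0.4671.
W = η·Q_H = 0.4671 × 655 = 306 kJ.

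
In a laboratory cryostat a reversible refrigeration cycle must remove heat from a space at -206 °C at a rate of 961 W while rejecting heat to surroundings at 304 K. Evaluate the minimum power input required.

Ẇ_in ≈ 3390 W

T_C = -206 °C → -206 + 273.15 = 67.15 K.
Carnot COP: COP_R = T_C/(T_H − T_C) = 67.15/236.85 = 0.2835.
W = Q_C/COP_R = 961/0.2835 = 3390 W.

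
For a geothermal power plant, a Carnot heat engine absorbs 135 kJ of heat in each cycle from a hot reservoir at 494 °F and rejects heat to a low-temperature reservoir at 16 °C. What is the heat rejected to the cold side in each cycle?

T_H = 494 °F → (494 − 32) × 5/9 = 256.67 °C = 529.82 K.
T_C = 16 °C → 16 + 273.15 = 289.15 K.
Carnot efficiency: η = 1 − T_C/T_H = 1 − 289.15/529.82 = 0.4542.
For a reversible cycle Q_C/Q_H = T_C/T_H, so Q_C = 135 × 289.15/529.82 = 73.7 kJ.

Q_C ≈ 73.7 kJ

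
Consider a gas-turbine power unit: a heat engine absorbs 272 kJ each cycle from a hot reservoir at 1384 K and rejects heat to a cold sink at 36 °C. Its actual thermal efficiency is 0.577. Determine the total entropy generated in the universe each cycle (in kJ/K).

ΔS_univ ≈ 0.176 kJ/K

T_C = 36 °C → 36 + 273.15 = 309.15 K.
W = η·Q_H = 0.577 × 272 = 156.9 kJ, so Q_C = Q_H − W = 115.1 kJ.
Entropy balance on the reservoirs: −Q_H/T_H = -0.1965 kJ/K, +Q_C/T_C = 0.3722 kJ/K.
ΔS_univ = −Q_H/T_H + Q_C/T_C = 0.176 kJ/K (> 0, since η = 0.577 < η_Carnot = 0.777).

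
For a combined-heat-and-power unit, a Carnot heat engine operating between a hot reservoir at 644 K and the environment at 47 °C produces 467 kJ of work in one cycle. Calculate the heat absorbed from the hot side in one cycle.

T_C = 47 °C → 47 + 273.15 = 320.15 K.
Carnot efficiency: η = 1 − T_C/T_H = 1 − 320.15/644.00 = 0.5029.
Q_H = W/η = 467/0.5029 = 929 kJ.

Q_H ≈ 929 kJ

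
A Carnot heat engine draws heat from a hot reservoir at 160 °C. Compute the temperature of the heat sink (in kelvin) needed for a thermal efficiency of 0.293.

T_H = 160 °C → 160 + 273.15 = 433.15 K.
From η = 1 − T_C/T_H, T_C = T_H·(1 − η) = 433.15 × (1 − 0.293) = 306 K.

T_C ≈ 306 K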